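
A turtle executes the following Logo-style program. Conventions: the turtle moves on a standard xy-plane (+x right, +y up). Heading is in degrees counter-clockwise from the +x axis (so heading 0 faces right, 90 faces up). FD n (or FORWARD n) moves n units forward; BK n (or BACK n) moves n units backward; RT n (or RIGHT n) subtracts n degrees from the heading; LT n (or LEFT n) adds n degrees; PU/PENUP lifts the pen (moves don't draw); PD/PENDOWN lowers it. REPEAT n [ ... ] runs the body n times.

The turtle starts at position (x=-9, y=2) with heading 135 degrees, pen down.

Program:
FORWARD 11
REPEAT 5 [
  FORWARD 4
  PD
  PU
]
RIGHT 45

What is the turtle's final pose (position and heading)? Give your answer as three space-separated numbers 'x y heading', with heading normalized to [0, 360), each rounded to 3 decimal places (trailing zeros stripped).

Answer: -30.92 23.92 90

Derivation:
Executing turtle program step by step:
Start: pos=(-9,2), heading=135, pen down
FD 11: (-9,2) -> (-16.778,9.778) [heading=135, draw]
REPEAT 5 [
  -- iteration 1/5 --
  FD 4: (-16.778,9.778) -> (-19.607,12.607) [heading=135, draw]
  PD: pen down
  PU: pen up
  -- iteration 2/5 --
  FD 4: (-19.607,12.607) -> (-22.435,15.435) [heading=135, move]
  PD: pen down
  PU: pen up
  -- iteration 3/5 --
  FD 4: (-22.435,15.435) -> (-25.263,18.263) [heading=135, move]
  PD: pen down
  PU: pen up
  -- iteration 4/5 --
  FD 4: (-25.263,18.263) -> (-28.092,21.092) [heading=135, move]
  PD: pen down
  PU: pen up
  -- iteration 5/5 --
  FD 4: (-28.092,21.092) -> (-30.92,23.92) [heading=135, move]
  PD: pen down
  PU: pen up
]
RT 45: heading 135 -> 90
Final: pos=(-30.92,23.92), heading=90, 2 segment(s) drawn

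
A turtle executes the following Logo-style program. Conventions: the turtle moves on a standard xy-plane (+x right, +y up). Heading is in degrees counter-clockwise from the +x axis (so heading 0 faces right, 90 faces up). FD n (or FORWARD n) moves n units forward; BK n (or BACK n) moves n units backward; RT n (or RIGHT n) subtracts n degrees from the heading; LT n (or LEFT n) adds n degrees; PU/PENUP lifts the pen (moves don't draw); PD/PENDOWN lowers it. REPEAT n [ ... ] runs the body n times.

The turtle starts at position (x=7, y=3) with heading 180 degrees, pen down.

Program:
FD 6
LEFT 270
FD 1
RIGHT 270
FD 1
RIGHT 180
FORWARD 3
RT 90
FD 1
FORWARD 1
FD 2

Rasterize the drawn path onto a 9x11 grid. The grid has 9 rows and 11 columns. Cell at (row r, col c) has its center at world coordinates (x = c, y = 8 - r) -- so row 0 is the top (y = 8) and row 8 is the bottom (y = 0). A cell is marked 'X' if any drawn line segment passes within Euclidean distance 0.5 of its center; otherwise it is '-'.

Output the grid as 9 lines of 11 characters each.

Answer: -----------
-----------
-----------
-----------
XXXX-------
-XXXXXXX---
---X-------
---X-------
---X-------

Derivation:
Segment 0: (7,3) -> (1,3)
Segment 1: (1,3) -> (1,4)
Segment 2: (1,4) -> (0,4)
Segment 3: (0,4) -> (3,4)
Segment 4: (3,4) -> (3,3)
Segment 5: (3,3) -> (3,2)
Segment 6: (3,2) -> (3,0)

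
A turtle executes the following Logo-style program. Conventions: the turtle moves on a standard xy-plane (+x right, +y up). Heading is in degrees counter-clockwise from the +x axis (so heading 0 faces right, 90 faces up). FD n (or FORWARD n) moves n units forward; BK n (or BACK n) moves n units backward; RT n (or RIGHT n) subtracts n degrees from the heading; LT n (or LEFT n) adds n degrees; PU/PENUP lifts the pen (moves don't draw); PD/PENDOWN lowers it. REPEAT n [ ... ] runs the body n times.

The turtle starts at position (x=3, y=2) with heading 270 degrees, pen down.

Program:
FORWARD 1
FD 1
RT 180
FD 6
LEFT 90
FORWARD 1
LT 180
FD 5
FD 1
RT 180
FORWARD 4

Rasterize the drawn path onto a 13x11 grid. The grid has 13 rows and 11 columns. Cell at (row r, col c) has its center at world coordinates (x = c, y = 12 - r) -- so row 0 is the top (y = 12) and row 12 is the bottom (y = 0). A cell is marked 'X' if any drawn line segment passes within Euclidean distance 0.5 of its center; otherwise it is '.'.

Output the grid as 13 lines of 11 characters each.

Answer: ...........
...........
...........
...........
...........
...........
..XXXXXXX..
...X.......
...X.......
...X.......
...X.......
...X.......
...X.......

Derivation:
Segment 0: (3,2) -> (3,1)
Segment 1: (3,1) -> (3,0)
Segment 2: (3,0) -> (3,6)
Segment 3: (3,6) -> (2,6)
Segment 4: (2,6) -> (7,6)
Segment 5: (7,6) -> (8,6)
Segment 6: (8,6) -> (4,6)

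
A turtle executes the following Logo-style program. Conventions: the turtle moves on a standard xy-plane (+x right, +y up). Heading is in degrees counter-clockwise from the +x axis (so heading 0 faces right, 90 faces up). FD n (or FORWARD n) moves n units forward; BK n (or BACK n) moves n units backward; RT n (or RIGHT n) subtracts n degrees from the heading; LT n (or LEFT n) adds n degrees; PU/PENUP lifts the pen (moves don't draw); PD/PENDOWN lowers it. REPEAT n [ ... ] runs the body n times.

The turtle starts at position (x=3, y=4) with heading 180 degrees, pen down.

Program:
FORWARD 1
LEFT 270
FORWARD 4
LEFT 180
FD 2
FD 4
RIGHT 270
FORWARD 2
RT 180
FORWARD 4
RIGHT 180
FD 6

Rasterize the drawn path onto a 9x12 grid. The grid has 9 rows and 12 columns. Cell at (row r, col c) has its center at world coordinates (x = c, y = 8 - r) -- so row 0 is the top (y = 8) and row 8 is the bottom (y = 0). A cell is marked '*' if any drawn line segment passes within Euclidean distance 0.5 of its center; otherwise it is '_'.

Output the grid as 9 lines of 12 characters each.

Segment 0: (3,4) -> (2,4)
Segment 1: (2,4) -> (2,8)
Segment 2: (2,8) -> (2,6)
Segment 3: (2,6) -> (2,2)
Segment 4: (2,2) -> (4,2)
Segment 5: (4,2) -> (-0,2)
Segment 6: (-0,2) -> (6,2)

Answer: __*_________
__*_________
__*_________
__*_________
__**________
__*_________
*******_____
____________
____________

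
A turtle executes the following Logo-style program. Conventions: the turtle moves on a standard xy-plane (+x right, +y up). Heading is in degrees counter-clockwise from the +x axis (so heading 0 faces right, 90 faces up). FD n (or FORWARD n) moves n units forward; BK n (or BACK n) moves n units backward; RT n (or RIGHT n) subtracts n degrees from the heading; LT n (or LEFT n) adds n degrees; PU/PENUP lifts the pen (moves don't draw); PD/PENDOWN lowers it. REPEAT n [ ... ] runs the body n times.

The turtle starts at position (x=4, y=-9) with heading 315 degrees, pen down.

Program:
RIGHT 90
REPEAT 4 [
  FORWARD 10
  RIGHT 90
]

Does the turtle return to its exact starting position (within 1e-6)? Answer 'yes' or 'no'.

Answer: yes

Derivation:
Executing turtle program step by step:
Start: pos=(4,-9), heading=315, pen down
RT 90: heading 315 -> 225
REPEAT 4 [
  -- iteration 1/4 --
  FD 10: (4,-9) -> (-3.071,-16.071) [heading=225, draw]
  RT 90: heading 225 -> 135
  -- iteration 2/4 --
  FD 10: (-3.071,-16.071) -> (-10.142,-9) [heading=135, draw]
  RT 90: heading 135 -> 45
  -- iteration 3/4 --
  FD 10: (-10.142,-9) -> (-3.071,-1.929) [heading=45, draw]
  RT 90: heading 45 -> 315
  -- iteration 4/4 --
  FD 10: (-3.071,-1.929) -> (4,-9) [heading=315, draw]
  RT 90: heading 315 -> 225
]
Final: pos=(4,-9), heading=225, 4 segment(s) drawn

Start position: (4, -9)
Final position: (4, -9)
Distance = 0; < 1e-6 -> CLOSED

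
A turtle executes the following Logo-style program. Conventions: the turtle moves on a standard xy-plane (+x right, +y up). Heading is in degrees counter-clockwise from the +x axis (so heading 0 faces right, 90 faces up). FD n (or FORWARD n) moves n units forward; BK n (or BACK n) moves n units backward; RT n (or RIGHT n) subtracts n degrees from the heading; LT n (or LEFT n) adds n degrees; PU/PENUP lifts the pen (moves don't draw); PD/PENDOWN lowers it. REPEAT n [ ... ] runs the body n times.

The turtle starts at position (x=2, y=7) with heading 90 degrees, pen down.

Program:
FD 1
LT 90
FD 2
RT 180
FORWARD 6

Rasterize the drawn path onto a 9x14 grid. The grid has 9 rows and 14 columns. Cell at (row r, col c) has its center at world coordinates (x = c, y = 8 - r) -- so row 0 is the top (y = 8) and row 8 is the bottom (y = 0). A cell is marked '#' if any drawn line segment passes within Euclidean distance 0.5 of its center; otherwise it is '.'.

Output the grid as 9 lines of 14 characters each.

Answer: #######.......
..#...........
..............
..............
..............
..............
..............
..............
..............

Derivation:
Segment 0: (2,7) -> (2,8)
Segment 1: (2,8) -> (0,8)
Segment 2: (0,8) -> (6,8)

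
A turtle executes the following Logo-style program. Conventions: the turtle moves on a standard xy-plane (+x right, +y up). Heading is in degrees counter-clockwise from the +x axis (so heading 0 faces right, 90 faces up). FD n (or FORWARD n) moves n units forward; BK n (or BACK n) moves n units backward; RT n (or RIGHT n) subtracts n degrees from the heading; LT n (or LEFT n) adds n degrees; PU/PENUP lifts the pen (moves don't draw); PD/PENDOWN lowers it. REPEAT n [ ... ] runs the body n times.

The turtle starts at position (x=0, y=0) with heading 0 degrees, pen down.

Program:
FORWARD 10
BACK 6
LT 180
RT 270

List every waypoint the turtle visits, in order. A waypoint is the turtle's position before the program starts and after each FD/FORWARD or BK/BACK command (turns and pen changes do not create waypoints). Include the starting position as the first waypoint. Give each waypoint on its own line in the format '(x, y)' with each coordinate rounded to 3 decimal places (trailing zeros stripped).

Executing turtle program step by step:
Start: pos=(0,0), heading=0, pen down
FD 10: (0,0) -> (10,0) [heading=0, draw]
BK 6: (10,0) -> (4,0) [heading=0, draw]
LT 180: heading 0 -> 180
RT 270: heading 180 -> 270
Final: pos=(4,0), heading=270, 2 segment(s) drawn
Waypoints (3 total):
(0, 0)
(10, 0)
(4, 0)

Answer: (0, 0)
(10, 0)
(4, 0)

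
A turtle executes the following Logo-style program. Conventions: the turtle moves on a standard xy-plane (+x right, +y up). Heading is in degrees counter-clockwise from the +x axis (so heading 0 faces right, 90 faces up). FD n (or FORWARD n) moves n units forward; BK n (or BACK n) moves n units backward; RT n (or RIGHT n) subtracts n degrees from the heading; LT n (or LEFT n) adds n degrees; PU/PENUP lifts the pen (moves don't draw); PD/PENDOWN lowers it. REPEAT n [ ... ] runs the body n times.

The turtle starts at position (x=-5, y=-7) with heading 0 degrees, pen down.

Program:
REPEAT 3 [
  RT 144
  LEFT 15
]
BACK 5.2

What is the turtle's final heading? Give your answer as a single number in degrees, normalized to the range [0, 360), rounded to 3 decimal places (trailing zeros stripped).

Executing turtle program step by step:
Start: pos=(-5,-7), heading=0, pen down
REPEAT 3 [
  -- iteration 1/3 --
  RT 144: heading 0 -> 216
  LT 15: heading 216 -> 231
  -- iteration 2/3 --
  RT 144: heading 231 -> 87
  LT 15: heading 87 -> 102
  -- iteration 3/3 --
  RT 144: heading 102 -> 318
  LT 15: heading 318 -> 333
]
BK 5.2: (-5,-7) -> (-9.633,-4.639) [heading=333, draw]
Final: pos=(-9.633,-4.639), heading=333, 1 segment(s) drawn

Answer: 333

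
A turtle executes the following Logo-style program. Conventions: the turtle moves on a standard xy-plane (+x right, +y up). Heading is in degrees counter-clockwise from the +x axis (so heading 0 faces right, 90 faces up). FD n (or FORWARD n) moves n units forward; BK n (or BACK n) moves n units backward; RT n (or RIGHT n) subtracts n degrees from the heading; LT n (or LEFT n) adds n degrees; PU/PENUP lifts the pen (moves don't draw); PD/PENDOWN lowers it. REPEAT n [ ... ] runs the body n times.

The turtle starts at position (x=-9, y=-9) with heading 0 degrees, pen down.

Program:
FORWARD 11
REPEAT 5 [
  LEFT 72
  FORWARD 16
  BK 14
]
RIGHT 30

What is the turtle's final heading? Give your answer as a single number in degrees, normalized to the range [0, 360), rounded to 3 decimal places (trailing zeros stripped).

Executing turtle program step by step:
Start: pos=(-9,-9), heading=0, pen down
FD 11: (-9,-9) -> (2,-9) [heading=0, draw]
REPEAT 5 [
  -- iteration 1/5 --
  LT 72: heading 0 -> 72
  FD 16: (2,-9) -> (6.944,6.217) [heading=72, draw]
  BK 14: (6.944,6.217) -> (2.618,-7.098) [heading=72, draw]
  -- iteration 2/5 --
  LT 72: heading 72 -> 144
  FD 16: (2.618,-7.098) -> (-10.326,2.307) [heading=144, draw]
  BK 14: (-10.326,2.307) -> (1,-5.922) [heading=144, draw]
  -- iteration 3/5 --
  LT 72: heading 144 -> 216
  FD 16: (1,-5.922) -> (-11.944,-15.327) [heading=216, draw]
  BK 14: (-11.944,-15.327) -> (-0.618,-7.098) [heading=216, draw]
  -- iteration 4/5 --
  LT 72: heading 216 -> 288
  FD 16: (-0.618,-7.098) -> (4.326,-22.315) [heading=288, draw]
  BK 14: (4.326,-22.315) -> (0,-9) [heading=288, draw]
  -- iteration 5/5 --
  LT 72: heading 288 -> 0
  FD 16: (0,-9) -> (16,-9) [heading=0, draw]
  BK 14: (16,-9) -> (2,-9) [heading=0, draw]
]
RT 30: heading 0 -> 330
Final: pos=(2,-9), heading=330, 11 segment(s) drawn

Answer: 330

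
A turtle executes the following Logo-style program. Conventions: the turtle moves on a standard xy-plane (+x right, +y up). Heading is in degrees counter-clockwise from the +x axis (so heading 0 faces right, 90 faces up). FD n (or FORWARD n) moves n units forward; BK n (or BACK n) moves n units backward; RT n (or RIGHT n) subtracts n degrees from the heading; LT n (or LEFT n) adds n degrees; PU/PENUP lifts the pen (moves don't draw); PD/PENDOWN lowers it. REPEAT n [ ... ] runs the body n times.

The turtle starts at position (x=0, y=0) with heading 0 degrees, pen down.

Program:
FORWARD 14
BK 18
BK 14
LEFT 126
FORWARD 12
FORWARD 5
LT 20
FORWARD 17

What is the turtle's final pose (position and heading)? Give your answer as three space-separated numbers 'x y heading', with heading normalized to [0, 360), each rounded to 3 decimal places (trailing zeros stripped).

Executing turtle program step by step:
Start: pos=(0,0), heading=0, pen down
FD 14: (0,0) -> (14,0) [heading=0, draw]
BK 18: (14,0) -> (-4,0) [heading=0, draw]
BK 14: (-4,0) -> (-18,0) [heading=0, draw]
LT 126: heading 0 -> 126
FD 12: (-18,0) -> (-25.053,9.708) [heading=126, draw]
FD 5: (-25.053,9.708) -> (-27.992,13.753) [heading=126, draw]
LT 20: heading 126 -> 146
FD 17: (-27.992,13.753) -> (-42.086,23.26) [heading=146, draw]
Final: pos=(-42.086,23.26), heading=146, 6 segment(s) drawn

Answer: -42.086 23.26 146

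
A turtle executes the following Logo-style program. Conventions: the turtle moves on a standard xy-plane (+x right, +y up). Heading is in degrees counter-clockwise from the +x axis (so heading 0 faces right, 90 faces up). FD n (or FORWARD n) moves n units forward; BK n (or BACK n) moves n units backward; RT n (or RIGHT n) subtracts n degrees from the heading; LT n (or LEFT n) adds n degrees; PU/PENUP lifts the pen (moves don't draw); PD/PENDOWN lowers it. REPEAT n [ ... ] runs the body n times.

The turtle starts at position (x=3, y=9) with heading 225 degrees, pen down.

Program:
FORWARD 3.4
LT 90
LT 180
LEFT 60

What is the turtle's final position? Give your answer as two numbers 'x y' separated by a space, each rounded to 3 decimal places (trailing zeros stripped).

Executing turtle program step by step:
Start: pos=(3,9), heading=225, pen down
FD 3.4: (3,9) -> (0.596,6.596) [heading=225, draw]
LT 90: heading 225 -> 315
LT 180: heading 315 -> 135
LT 60: heading 135 -> 195
Final: pos=(0.596,6.596), heading=195, 1 segment(s) drawn

Answer: 0.596 6.596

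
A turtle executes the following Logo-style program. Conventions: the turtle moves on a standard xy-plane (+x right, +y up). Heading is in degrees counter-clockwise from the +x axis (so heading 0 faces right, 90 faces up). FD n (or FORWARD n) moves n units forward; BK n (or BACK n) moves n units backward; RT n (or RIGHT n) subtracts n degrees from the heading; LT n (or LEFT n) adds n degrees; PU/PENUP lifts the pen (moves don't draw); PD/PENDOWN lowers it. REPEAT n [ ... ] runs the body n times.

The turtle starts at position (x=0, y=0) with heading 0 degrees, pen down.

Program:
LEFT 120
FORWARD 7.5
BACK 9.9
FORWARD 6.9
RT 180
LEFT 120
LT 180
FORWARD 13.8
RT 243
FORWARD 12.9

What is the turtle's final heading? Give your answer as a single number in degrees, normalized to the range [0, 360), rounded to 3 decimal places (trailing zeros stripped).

Executing turtle program step by step:
Start: pos=(0,0), heading=0, pen down
LT 120: heading 0 -> 120
FD 7.5: (0,0) -> (-3.75,6.495) [heading=120, draw]
BK 9.9: (-3.75,6.495) -> (1.2,-2.078) [heading=120, draw]
FD 6.9: (1.2,-2.078) -> (-2.25,3.897) [heading=120, draw]
RT 180: heading 120 -> 300
LT 120: heading 300 -> 60
LT 180: heading 60 -> 240
FD 13.8: (-2.25,3.897) -> (-9.15,-8.054) [heading=240, draw]
RT 243: heading 240 -> 357
FD 12.9: (-9.15,-8.054) -> (3.732,-8.729) [heading=357, draw]
Final: pos=(3.732,-8.729), heading=357, 5 segment(s) drawn

Answer: 357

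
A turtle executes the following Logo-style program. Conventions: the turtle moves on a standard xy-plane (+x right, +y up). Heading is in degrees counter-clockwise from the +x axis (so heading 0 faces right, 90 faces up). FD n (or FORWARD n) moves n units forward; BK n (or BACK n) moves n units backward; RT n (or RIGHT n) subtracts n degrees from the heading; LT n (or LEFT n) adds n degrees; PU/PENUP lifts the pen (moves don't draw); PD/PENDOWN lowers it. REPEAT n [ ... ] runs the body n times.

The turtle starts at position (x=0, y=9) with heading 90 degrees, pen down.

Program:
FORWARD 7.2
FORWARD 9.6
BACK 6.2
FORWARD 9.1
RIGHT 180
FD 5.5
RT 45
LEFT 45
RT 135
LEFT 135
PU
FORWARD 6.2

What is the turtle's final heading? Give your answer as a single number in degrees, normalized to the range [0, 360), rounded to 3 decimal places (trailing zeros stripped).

Answer: 270

Derivation:
Executing turtle program step by step:
Start: pos=(0,9), heading=90, pen down
FD 7.2: (0,9) -> (0,16.2) [heading=90, draw]
FD 9.6: (0,16.2) -> (0,25.8) [heading=90, draw]
BK 6.2: (0,25.8) -> (0,19.6) [heading=90, draw]
FD 9.1: (0,19.6) -> (0,28.7) [heading=90, draw]
RT 180: heading 90 -> 270
FD 5.5: (0,28.7) -> (0,23.2) [heading=270, draw]
RT 45: heading 270 -> 225
LT 45: heading 225 -> 270
RT 135: heading 270 -> 135
LT 135: heading 135 -> 270
PU: pen up
FD 6.2: (0,23.2) -> (0,17) [heading=270, move]
Final: pos=(0,17), heading=270, 5 segment(s) drawn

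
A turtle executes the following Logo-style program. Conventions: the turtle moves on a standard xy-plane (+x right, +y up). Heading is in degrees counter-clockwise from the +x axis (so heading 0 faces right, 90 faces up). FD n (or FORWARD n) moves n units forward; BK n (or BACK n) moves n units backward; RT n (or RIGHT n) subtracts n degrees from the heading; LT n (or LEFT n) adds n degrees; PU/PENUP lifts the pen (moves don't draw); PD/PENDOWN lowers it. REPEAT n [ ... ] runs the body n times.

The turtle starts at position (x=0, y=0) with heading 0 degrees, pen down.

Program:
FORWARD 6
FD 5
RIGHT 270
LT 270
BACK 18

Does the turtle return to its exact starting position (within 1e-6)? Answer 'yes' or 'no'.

Executing turtle program step by step:
Start: pos=(0,0), heading=0, pen down
FD 6: (0,0) -> (6,0) [heading=0, draw]
FD 5: (6,0) -> (11,0) [heading=0, draw]
RT 270: heading 0 -> 90
LT 270: heading 90 -> 0
BK 18: (11,0) -> (-7,0) [heading=0, draw]
Final: pos=(-7,0), heading=0, 3 segment(s) drawn

Start position: (0, 0)
Final position: (-7, 0)
Distance = 7; >= 1e-6 -> NOT closed

Answer: no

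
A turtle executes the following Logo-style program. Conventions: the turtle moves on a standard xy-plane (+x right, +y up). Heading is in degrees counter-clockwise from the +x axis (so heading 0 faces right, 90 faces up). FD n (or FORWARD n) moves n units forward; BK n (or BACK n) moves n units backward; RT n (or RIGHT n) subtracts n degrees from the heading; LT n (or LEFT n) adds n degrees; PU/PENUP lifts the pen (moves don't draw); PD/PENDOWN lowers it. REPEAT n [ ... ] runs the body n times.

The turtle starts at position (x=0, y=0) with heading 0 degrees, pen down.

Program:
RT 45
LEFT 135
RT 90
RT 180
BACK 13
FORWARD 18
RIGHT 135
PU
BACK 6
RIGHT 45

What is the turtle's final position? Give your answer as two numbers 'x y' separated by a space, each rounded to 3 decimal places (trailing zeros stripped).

Answer: -9.243 -4.243

Derivation:
Executing turtle program step by step:
Start: pos=(0,0), heading=0, pen down
RT 45: heading 0 -> 315
LT 135: heading 315 -> 90
RT 90: heading 90 -> 0
RT 180: heading 0 -> 180
BK 13: (0,0) -> (13,0) [heading=180, draw]
FD 18: (13,0) -> (-5,0) [heading=180, draw]
RT 135: heading 180 -> 45
PU: pen up
BK 6: (-5,0) -> (-9.243,-4.243) [heading=45, move]
RT 45: heading 45 -> 0
Final: pos=(-9.243,-4.243), heading=0, 2 segment(s) drawn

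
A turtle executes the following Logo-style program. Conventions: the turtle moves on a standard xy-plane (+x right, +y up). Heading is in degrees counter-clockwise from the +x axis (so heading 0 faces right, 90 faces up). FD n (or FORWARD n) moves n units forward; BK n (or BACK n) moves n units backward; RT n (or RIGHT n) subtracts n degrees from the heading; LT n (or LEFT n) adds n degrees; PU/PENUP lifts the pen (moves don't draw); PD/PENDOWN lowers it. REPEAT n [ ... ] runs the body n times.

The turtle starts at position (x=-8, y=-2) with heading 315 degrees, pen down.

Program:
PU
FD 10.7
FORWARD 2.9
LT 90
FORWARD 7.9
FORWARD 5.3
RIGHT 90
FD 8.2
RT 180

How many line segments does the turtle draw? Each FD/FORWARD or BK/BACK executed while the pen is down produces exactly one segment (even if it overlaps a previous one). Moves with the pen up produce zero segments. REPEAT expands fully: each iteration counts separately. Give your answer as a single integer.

Executing turtle program step by step:
Start: pos=(-8,-2), heading=315, pen down
PU: pen up
FD 10.7: (-8,-2) -> (-0.434,-9.566) [heading=315, move]
FD 2.9: (-0.434,-9.566) -> (1.617,-11.617) [heading=315, move]
LT 90: heading 315 -> 45
FD 7.9: (1.617,-11.617) -> (7.203,-6.031) [heading=45, move]
FD 5.3: (7.203,-6.031) -> (10.95,-2.283) [heading=45, move]
RT 90: heading 45 -> 315
FD 8.2: (10.95,-2.283) -> (16.749,-8.081) [heading=315, move]
RT 180: heading 315 -> 135
Final: pos=(16.749,-8.081), heading=135, 0 segment(s) drawn
Segments drawn: 0

Answer: 0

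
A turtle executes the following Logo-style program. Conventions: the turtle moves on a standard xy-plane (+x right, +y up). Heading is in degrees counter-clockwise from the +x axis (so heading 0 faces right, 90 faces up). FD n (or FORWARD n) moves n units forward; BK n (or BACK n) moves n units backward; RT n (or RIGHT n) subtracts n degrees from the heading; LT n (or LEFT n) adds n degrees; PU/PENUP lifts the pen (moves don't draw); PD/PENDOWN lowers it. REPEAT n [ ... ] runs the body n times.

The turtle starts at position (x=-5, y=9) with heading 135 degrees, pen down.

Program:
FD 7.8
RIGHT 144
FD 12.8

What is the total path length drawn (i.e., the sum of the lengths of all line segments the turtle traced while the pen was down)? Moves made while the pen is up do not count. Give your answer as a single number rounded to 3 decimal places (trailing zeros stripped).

Executing turtle program step by step:
Start: pos=(-5,9), heading=135, pen down
FD 7.8: (-5,9) -> (-10.515,14.515) [heading=135, draw]
RT 144: heading 135 -> 351
FD 12.8: (-10.515,14.515) -> (2.127,12.513) [heading=351, draw]
Final: pos=(2.127,12.513), heading=351, 2 segment(s) drawn

Segment lengths:
  seg 1: (-5,9) -> (-10.515,14.515), length = 7.8
  seg 2: (-10.515,14.515) -> (2.127,12.513), length = 12.8
Total = 20.6

Answer: 20.6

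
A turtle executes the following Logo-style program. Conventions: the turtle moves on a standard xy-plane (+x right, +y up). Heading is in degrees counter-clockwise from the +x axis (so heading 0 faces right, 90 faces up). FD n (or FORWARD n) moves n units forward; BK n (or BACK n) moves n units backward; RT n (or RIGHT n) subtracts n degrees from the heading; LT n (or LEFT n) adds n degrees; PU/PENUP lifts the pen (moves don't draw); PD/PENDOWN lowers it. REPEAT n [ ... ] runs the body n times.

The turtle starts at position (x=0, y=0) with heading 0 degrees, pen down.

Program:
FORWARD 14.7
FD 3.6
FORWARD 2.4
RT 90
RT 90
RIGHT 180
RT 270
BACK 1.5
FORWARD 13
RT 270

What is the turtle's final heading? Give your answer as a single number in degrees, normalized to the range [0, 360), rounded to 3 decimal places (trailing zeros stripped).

Executing turtle program step by step:
Start: pos=(0,0), heading=0, pen down
FD 14.7: (0,0) -> (14.7,0) [heading=0, draw]
FD 3.6: (14.7,0) -> (18.3,0) [heading=0, draw]
FD 2.4: (18.3,0) -> (20.7,0) [heading=0, draw]
RT 90: heading 0 -> 270
RT 90: heading 270 -> 180
RT 180: heading 180 -> 0
RT 270: heading 0 -> 90
BK 1.5: (20.7,0) -> (20.7,-1.5) [heading=90, draw]
FD 13: (20.7,-1.5) -> (20.7,11.5) [heading=90, draw]
RT 270: heading 90 -> 180
Final: pos=(20.7,11.5), heading=180, 5 segment(s) drawn

Answer: 180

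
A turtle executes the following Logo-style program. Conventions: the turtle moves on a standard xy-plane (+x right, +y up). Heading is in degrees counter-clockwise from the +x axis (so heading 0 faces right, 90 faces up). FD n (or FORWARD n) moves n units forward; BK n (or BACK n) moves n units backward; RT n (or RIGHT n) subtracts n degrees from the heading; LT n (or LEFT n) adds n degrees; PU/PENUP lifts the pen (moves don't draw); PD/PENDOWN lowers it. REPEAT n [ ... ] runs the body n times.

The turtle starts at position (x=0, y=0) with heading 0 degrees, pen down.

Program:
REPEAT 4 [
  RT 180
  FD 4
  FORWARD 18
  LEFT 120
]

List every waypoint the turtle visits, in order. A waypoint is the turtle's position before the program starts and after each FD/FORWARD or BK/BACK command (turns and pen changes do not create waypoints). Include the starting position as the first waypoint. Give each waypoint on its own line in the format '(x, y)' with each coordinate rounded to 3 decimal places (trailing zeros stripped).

Executing turtle program step by step:
Start: pos=(0,0), heading=0, pen down
REPEAT 4 [
  -- iteration 1/4 --
  RT 180: heading 0 -> 180
  FD 4: (0,0) -> (-4,0) [heading=180, draw]
  FD 18: (-4,0) -> (-22,0) [heading=180, draw]
  LT 120: heading 180 -> 300
  -- iteration 2/4 --
  RT 180: heading 300 -> 120
  FD 4: (-22,0) -> (-24,3.464) [heading=120, draw]
  FD 18: (-24,3.464) -> (-33,19.053) [heading=120, draw]
  LT 120: heading 120 -> 240
  -- iteration 3/4 --
  RT 180: heading 240 -> 60
  FD 4: (-33,19.053) -> (-31,22.517) [heading=60, draw]
  FD 18: (-31,22.517) -> (-22,38.105) [heading=60, draw]
  LT 120: heading 60 -> 180
  -- iteration 4/4 --
  RT 180: heading 180 -> 0
  FD 4: (-22,38.105) -> (-18,38.105) [heading=0, draw]
  FD 18: (-18,38.105) -> (0,38.105) [heading=0, draw]
  LT 120: heading 0 -> 120
]
Final: pos=(0,38.105), heading=120, 8 segment(s) drawn
Waypoints (9 total):
(0, 0)
(-4, 0)
(-22, 0)
(-24, 3.464)
(-33, 19.053)
(-31, 22.517)
(-22, 38.105)
(-18, 38.105)
(0, 38.105)

Answer: (0, 0)
(-4, 0)
(-22, 0)
(-24, 3.464)
(-33, 19.053)
(-31, 22.517)
(-22, 38.105)
(-18, 38.105)
(0, 38.105)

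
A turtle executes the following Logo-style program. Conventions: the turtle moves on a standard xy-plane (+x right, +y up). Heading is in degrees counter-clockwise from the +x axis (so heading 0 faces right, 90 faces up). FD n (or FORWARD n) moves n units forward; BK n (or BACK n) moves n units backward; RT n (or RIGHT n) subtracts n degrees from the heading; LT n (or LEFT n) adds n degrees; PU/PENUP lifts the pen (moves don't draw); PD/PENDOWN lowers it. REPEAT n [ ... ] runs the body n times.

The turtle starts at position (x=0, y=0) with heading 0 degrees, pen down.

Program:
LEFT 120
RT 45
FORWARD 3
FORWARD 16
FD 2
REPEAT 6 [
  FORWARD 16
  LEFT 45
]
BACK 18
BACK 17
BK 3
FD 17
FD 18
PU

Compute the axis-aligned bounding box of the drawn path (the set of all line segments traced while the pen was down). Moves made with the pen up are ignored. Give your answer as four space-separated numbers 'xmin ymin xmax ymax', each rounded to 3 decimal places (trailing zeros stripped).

Executing turtle program step by step:
Start: pos=(0,0), heading=0, pen down
LT 120: heading 0 -> 120
RT 45: heading 120 -> 75
FD 3: (0,0) -> (0.776,2.898) [heading=75, draw]
FD 16: (0.776,2.898) -> (4.918,18.353) [heading=75, draw]
FD 2: (4.918,18.353) -> (5.435,20.284) [heading=75, draw]
REPEAT 6 [
  -- iteration 1/6 --
  FD 16: (5.435,20.284) -> (9.576,35.739) [heading=75, draw]
  LT 45: heading 75 -> 120
  -- iteration 2/6 --
  FD 16: (9.576,35.739) -> (1.576,49.596) [heading=120, draw]
  LT 45: heading 120 -> 165
  -- iteration 3/6 --
  FD 16: (1.576,49.596) -> (-13.879,53.737) [heading=165, draw]
  LT 45: heading 165 -> 210
  -- iteration 4/6 --
  FD 16: (-13.879,53.737) -> (-27.735,45.737) [heading=210, draw]
  LT 45: heading 210 -> 255
  -- iteration 5/6 --
  FD 16: (-27.735,45.737) -> (-31.876,30.282) [heading=255, draw]
  LT 45: heading 255 -> 300
  -- iteration 6/6 --
  FD 16: (-31.876,30.282) -> (-23.876,16.426) [heading=300, draw]
  LT 45: heading 300 -> 345
]
BK 18: (-23.876,16.426) -> (-41.263,21.084) [heading=345, draw]
BK 17: (-41.263,21.084) -> (-57.683,25.484) [heading=345, draw]
BK 3: (-57.683,25.484) -> (-60.581,26.261) [heading=345, draw]
FD 17: (-60.581,26.261) -> (-44.16,21.861) [heading=345, draw]
FD 18: (-44.16,21.861) -> (-26.774,17.202) [heading=345, draw]
PU: pen up
Final: pos=(-26.774,17.202), heading=345, 14 segment(s) drawn

Segment endpoints: x in {-60.581, -57.683, -44.16, -41.263, -31.876, -27.735, -26.774, -23.876, -13.879, 0, 0.776, 1.576, 4.918, 5.435, 9.576}, y in {0, 2.898, 16.426, 17.202, 18.353, 20.284, 21.084, 21.861, 25.484, 26.261, 30.282, 35.739, 45.737, 49.596, 53.737}
xmin=-60.581, ymin=0, xmax=9.576, ymax=53.737

Answer: -60.581 0 9.576 53.737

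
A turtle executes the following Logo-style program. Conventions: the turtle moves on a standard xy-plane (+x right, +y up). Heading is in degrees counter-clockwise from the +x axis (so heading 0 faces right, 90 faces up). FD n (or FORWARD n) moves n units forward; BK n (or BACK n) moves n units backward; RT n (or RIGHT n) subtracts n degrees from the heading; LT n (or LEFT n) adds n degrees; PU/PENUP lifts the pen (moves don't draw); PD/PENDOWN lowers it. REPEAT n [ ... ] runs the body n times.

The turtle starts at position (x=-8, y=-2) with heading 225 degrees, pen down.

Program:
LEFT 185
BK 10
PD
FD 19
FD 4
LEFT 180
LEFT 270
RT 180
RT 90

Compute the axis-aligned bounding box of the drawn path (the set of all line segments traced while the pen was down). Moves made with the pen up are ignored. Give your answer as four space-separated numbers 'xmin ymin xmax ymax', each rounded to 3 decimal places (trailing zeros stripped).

Answer: -14.428 -9.66 0.356 7.959

Derivation:
Executing turtle program step by step:
Start: pos=(-8,-2), heading=225, pen down
LT 185: heading 225 -> 50
BK 10: (-8,-2) -> (-14.428,-9.66) [heading=50, draw]
PD: pen down
FD 19: (-14.428,-9.66) -> (-2.215,4.894) [heading=50, draw]
FD 4: (-2.215,4.894) -> (0.356,7.959) [heading=50, draw]
LT 180: heading 50 -> 230
LT 270: heading 230 -> 140
RT 180: heading 140 -> 320
RT 90: heading 320 -> 230
Final: pos=(0.356,7.959), heading=230, 3 segment(s) drawn

Segment endpoints: x in {-14.428, -8, -2.215, 0.356}, y in {-9.66, -2, 4.894, 7.959}
xmin=-14.428, ymin=-9.66, xmax=0.356, ymax=7.959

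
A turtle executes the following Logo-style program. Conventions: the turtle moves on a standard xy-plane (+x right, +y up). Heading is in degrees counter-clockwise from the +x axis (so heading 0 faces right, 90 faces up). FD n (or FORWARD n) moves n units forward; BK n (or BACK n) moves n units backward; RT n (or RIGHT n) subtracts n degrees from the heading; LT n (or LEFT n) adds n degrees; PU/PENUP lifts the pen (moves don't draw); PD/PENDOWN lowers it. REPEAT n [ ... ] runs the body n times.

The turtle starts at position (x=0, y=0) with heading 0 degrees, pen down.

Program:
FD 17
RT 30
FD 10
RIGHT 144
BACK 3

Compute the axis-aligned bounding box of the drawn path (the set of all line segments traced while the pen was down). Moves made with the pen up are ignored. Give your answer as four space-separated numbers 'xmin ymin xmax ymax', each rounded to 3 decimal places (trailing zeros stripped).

Answer: 0 -5 28.644 0

Derivation:
Executing turtle program step by step:
Start: pos=(0,0), heading=0, pen down
FD 17: (0,0) -> (17,0) [heading=0, draw]
RT 30: heading 0 -> 330
FD 10: (17,0) -> (25.66,-5) [heading=330, draw]
RT 144: heading 330 -> 186
BK 3: (25.66,-5) -> (28.644,-4.686) [heading=186, draw]
Final: pos=(28.644,-4.686), heading=186, 3 segment(s) drawn

Segment endpoints: x in {0, 17, 25.66, 28.644}, y in {-5, -4.686, 0}
xmin=0, ymin=-5, xmax=28.644, ymax=0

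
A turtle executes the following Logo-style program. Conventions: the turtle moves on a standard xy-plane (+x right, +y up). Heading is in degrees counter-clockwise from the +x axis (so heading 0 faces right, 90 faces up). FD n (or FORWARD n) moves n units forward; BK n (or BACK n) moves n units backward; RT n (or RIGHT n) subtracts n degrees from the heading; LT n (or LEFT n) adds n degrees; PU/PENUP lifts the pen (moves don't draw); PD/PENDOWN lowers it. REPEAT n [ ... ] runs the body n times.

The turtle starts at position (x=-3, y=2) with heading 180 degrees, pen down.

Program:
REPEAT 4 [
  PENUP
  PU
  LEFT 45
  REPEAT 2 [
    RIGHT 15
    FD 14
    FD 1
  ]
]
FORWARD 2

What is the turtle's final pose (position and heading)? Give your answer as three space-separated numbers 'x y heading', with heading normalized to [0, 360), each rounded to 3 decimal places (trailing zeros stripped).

Executing turtle program step by step:
Start: pos=(-3,2), heading=180, pen down
REPEAT 4 [
  -- iteration 1/4 --
  PU: pen up
  PU: pen up
  LT 45: heading 180 -> 225
  REPEAT 2 [
    -- iteration 1/2 --
    RT 15: heading 225 -> 210
    FD 14: (-3,2) -> (-15.124,-5) [heading=210, move]
    FD 1: (-15.124,-5) -> (-15.99,-5.5) [heading=210, move]
    -- iteration 2/2 --
    RT 15: heading 210 -> 195
    FD 14: (-15.99,-5.5) -> (-29.513,-9.123) [heading=195, move]
    FD 1: (-29.513,-9.123) -> (-30.479,-9.382) [heading=195, move]
  ]
  -- iteration 2/4 --
  PU: pen up
  PU: pen up
  LT 45: heading 195 -> 240
  REPEAT 2 [
    -- iteration 1/2 --
    RT 15: heading 240 -> 225
    FD 14: (-30.479,-9.382) -> (-40.379,-19.282) [heading=225, move]
    FD 1: (-40.379,-19.282) -> (-41.086,-19.989) [heading=225, move]
    -- iteration 2/2 --
    RT 15: heading 225 -> 210
    FD 14: (-41.086,-19.989) -> (-53.21,-26.989) [heading=210, move]
    FD 1: (-53.21,-26.989) -> (-54.076,-27.489) [heading=210, move]
  ]
  -- iteration 3/4 --
  PU: pen up
  PU: pen up
  LT 45: heading 210 -> 255
  REPEAT 2 [
    -- iteration 1/2 --
    RT 15: heading 255 -> 240
    FD 14: (-54.076,-27.489) -> (-61.076,-39.613) [heading=240, move]
    FD 1: (-61.076,-39.613) -> (-61.576,-40.479) [heading=240, move]
    -- iteration 2/2 --
    RT 15: heading 240 -> 225
    FD 14: (-61.576,-40.479) -> (-71.476,-50.379) [heading=225, move]
    FD 1: (-71.476,-50.379) -> (-72.183,-51.086) [heading=225, move]
  ]
  -- iteration 4/4 --
  PU: pen up
  PU: pen up
  LT 45: heading 225 -> 270
  REPEAT 2 [
    -- iteration 1/2 --
    RT 15: heading 270 -> 255
    FD 14: (-72.183,-51.086) -> (-75.806,-64.609) [heading=255, move]
    FD 1: (-75.806,-64.609) -> (-76.065,-65.575) [heading=255, move]
    -- iteration 2/2 --
    RT 15: heading 255 -> 240
    FD 14: (-76.065,-65.575) -> (-83.065,-77.699) [heading=240, move]
    FD 1: (-83.065,-77.699) -> (-83.565,-78.565) [heading=240, move]
  ]
]
FD 2: (-83.565,-78.565) -> (-84.565,-80.297) [heading=240, move]
Final: pos=(-84.565,-80.297), heading=240, 0 segment(s) drawn

Answer: -84.565 -80.297 240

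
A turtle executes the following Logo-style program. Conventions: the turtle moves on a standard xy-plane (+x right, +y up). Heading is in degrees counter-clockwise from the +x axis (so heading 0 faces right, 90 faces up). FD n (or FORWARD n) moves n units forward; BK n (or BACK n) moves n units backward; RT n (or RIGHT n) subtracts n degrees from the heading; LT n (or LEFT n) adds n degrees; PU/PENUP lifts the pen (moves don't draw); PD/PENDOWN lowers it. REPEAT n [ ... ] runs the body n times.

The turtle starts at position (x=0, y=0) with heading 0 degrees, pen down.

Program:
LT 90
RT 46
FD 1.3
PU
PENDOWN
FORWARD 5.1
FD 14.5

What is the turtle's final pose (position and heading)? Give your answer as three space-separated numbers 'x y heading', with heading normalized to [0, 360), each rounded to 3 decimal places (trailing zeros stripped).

Answer: 15.034 14.518 44

Derivation:
Executing turtle program step by step:
Start: pos=(0,0), heading=0, pen down
LT 90: heading 0 -> 90
RT 46: heading 90 -> 44
FD 1.3: (0,0) -> (0.935,0.903) [heading=44, draw]
PU: pen up
PD: pen down
FD 5.1: (0.935,0.903) -> (4.604,4.446) [heading=44, draw]
FD 14.5: (4.604,4.446) -> (15.034,14.518) [heading=44, draw]
Final: pos=(15.034,14.518), heading=44, 3 segment(s) drawn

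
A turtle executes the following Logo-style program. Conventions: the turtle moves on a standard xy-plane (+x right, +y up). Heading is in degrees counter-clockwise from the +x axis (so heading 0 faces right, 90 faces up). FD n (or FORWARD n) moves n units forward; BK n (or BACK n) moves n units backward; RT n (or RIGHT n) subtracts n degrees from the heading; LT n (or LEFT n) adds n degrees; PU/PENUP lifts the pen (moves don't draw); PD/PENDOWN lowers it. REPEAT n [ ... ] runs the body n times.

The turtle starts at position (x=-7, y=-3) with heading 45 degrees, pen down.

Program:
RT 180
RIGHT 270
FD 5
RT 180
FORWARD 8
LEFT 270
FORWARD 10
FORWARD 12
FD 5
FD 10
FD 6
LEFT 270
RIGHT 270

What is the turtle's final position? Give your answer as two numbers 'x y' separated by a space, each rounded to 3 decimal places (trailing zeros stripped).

Executing turtle program step by step:
Start: pos=(-7,-3), heading=45, pen down
RT 180: heading 45 -> 225
RT 270: heading 225 -> 315
FD 5: (-7,-3) -> (-3.464,-6.536) [heading=315, draw]
RT 180: heading 315 -> 135
FD 8: (-3.464,-6.536) -> (-9.121,-0.879) [heading=135, draw]
LT 270: heading 135 -> 45
FD 10: (-9.121,-0.879) -> (-2.05,6.192) [heading=45, draw]
FD 12: (-2.05,6.192) -> (6.435,14.678) [heading=45, draw]
FD 5: (6.435,14.678) -> (9.971,18.213) [heading=45, draw]
FD 10: (9.971,18.213) -> (17.042,25.284) [heading=45, draw]
FD 6: (17.042,25.284) -> (21.284,29.527) [heading=45, draw]
LT 270: heading 45 -> 315
RT 270: heading 315 -> 45
Final: pos=(21.284,29.527), heading=45, 7 segment(s) drawn

Answer: 21.284 29.527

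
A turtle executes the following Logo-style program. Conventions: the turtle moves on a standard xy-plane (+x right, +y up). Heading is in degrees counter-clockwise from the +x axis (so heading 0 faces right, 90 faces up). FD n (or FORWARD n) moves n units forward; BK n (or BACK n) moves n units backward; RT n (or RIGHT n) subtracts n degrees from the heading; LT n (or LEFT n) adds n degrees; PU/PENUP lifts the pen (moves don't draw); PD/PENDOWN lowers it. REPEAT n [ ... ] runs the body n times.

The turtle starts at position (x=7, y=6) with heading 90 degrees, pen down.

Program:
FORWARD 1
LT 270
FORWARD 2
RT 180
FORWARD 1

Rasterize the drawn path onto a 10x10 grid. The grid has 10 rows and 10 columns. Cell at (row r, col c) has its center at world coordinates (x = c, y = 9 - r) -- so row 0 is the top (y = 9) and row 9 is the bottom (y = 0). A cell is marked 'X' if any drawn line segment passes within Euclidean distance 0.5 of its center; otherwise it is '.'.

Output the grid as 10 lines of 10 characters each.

Segment 0: (7,6) -> (7,7)
Segment 1: (7,7) -> (9,7)
Segment 2: (9,7) -> (8,7)

Answer: ..........
..........
.......XXX
.......X..
..........
..........
..........
..........
..........
..........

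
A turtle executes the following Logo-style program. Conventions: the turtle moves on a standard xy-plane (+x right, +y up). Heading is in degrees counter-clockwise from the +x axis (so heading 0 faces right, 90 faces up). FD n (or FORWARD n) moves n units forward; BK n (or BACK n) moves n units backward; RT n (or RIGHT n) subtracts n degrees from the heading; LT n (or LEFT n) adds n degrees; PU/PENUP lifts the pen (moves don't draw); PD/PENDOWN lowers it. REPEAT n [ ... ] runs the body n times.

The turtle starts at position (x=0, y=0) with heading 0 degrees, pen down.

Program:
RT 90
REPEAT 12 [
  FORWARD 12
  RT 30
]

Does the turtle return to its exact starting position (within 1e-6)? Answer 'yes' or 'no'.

Executing turtle program step by step:
Start: pos=(0,0), heading=0, pen down
RT 90: heading 0 -> 270
REPEAT 12 [
  -- iteration 1/12 --
  FD 12: (0,0) -> (0,-12) [heading=270, draw]
  RT 30: heading 270 -> 240
  -- iteration 2/12 --
  FD 12: (0,-12) -> (-6,-22.392) [heading=240, draw]
  RT 30: heading 240 -> 210
  -- iteration 3/12 --
  FD 12: (-6,-22.392) -> (-16.392,-28.392) [heading=210, draw]
  RT 30: heading 210 -> 180
  -- iteration 4/12 --
  FD 12: (-16.392,-28.392) -> (-28.392,-28.392) [heading=180, draw]
  RT 30: heading 180 -> 150
  -- iteration 5/12 --
  FD 12: (-28.392,-28.392) -> (-38.785,-22.392) [heading=150, draw]
  RT 30: heading 150 -> 120
  -- iteration 6/12 --
  FD 12: (-38.785,-22.392) -> (-44.785,-12) [heading=120, draw]
  RT 30: heading 120 -> 90
  -- iteration 7/12 --
  FD 12: (-44.785,-12) -> (-44.785,0) [heading=90, draw]
  RT 30: heading 90 -> 60
  -- iteration 8/12 --
  FD 12: (-44.785,0) -> (-38.785,10.392) [heading=60, draw]
  RT 30: heading 60 -> 30
  -- iteration 9/12 --
  FD 12: (-38.785,10.392) -> (-28.392,16.392) [heading=30, draw]
  RT 30: heading 30 -> 0
  -- iteration 10/12 --
  FD 12: (-28.392,16.392) -> (-16.392,16.392) [heading=0, draw]
  RT 30: heading 0 -> 330
  -- iteration 11/12 --
  FD 12: (-16.392,16.392) -> (-6,10.392) [heading=330, draw]
  RT 30: heading 330 -> 300
  -- iteration 12/12 --
  FD 12: (-6,10.392) -> (0,0) [heading=300, draw]
  RT 30: heading 300 -> 270
]
Final: pos=(0,0), heading=270, 12 segment(s) drawn

Start position: (0, 0)
Final position: (0, 0)
Distance = 0; < 1e-6 -> CLOSED

Answer: yes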